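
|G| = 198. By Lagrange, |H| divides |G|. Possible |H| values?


Lagrange's theorem: |H| divides |G|
|G| = 198
Divisors of 198: 1, 2, 3, 6, 9, 11, 18, 22, 33, 66, 99, 198

Possible subgroup orders: {1, 2, 3, 6, 9, 11, 18, 22, 33, 66, 99, 198}


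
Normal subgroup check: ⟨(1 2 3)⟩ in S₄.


H = ⟨(1 2 3)⟩ in S₄
(1 4)(1 2 3)(1 4)⁻¹ = (4 2 3) ∉ ⟨(1 2 3)⟩

No, not a normal subgroup


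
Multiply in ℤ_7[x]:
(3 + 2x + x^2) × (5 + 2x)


Expand and collect like terms; reduce coefficients mod 7:
x^0: 3·5 = 15 ≡ 1 (mod 7)
x^1: 3·2 + 2·5 = 16 ≡ 2 (mod 7)
x^2: 2·2 + 1·5 = 9 ≡ 2 (mod 7)
x^3: 1·2 = 2 ≡ 2 (mod 7)
Result: 1 + 2x + 2x^2 + 2x^3

f · g = 1 + 2x + 2x^2 + 2x^3


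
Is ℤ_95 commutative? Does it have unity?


ℤ_95 is a commutative ring with unity 1; 95 = 5×19 is composite, so 5·19 ≡ 0 gives zero divisors (not an integral domain)
Commutative: Yes
Integral domain: No
Has unity: Yes

ℤ_95: Commutative=Yes, Unity=Yes


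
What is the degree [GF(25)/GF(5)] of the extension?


GF(25) = GF(5^2), so the extension degree is 2

[GF(25)/GF(5)] = 2


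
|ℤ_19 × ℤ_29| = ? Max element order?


|ℤ_19 × ℤ_29| = 19 × 29 = 551
Max element order = lcm(19,29) = 551
Cyclic? Yes (gcd=1)

|ℤ_19×ℤ_29| = 551, max element order = 551


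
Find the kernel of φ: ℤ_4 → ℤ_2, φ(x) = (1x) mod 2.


Kernel = preimage of identity
ker(φ) = {x ∈ ℤ_4 : 1x ≡ 0 (mod 2)}. Since 2 | 4, φ is well-defined. The kernel is the cyclic subgroup ⟨2⟩ of ℤ_4 (order 2), i.e. {0, 2}

ker(φ) = {0, 2}


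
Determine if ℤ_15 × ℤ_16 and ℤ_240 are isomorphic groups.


Comparing ℤ_15 × ℤ_16 and ℤ_240:
gcd(15,16) = 1, so ℤ_15 × ℤ_16 ≅ ℤ_240 (CRT)

Yes, ℤ_15 × ℤ_16 ≅ ℤ_240


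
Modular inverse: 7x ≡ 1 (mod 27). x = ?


Use the extended Euclidean algorithm to write 1 = 7·s + 27·t; then s mod 27 is the inverse.
Euclidean algorithm:
  7 = 0·27 + 7
  27 = 3·7 + 6
  7 = 1·6 + 1
  6 = 6·1 + 0
gcd(7,27) = 1
Back-substitution gives: 7·(4) + 27·(-1) = 1
So 7⁻¹ ≡ 4 ≡ 4 (mod 27)
Check: 7 × 4 = 28 ≡ 1 (mod 27) ✓

7⁻¹ ≡ 4 (mod 27)


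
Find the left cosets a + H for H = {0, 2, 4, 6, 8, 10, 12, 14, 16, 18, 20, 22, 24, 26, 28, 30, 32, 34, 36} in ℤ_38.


H = {0, 2, 4, 6, 8, 10, 12, 14, 16, 18, 20, 22, 24, 26, 28, 30, 32, 34, 36}, |H| = 19
Number of cosets = |G|/|H| = 38/19 = 2
0 + H = {0, 2, 4, 6, 8, 10, 12, 14, 16, 18, 20, 22, 24, 26, 28, 30, 32, 34, 36}
1 + H = {1, 3, 5, 7, 9, 11, 13, 15, 17, 19, 21, 23, 25, 27, 29, 31, 33, 35, 37}

Cosets: 0+H={0,2,4,6,8,10,12,14,16,18,20,22,24,26,28,30,32,34,36}; 1+H={1,3,5,7,9,11,13,15,17,19,21,23,25,27,29,31,33,35,37}


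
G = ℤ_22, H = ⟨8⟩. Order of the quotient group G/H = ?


|⟨8⟩| = n / gcd(8, 22) = 22 / 2 = 11
H is normal (ℤ_22 is abelian).
|G/H| = |G| / |H| = 22 / 11 = 2

|G/H| = 2


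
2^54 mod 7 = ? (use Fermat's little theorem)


Fermat's little theorem: if p is prime and gcd(a,p)=1, then a^(p-1) ≡ 1 (mod p)
p = 7 is prime, gcd(2,7) = 1
Reduce exponent: 54 mod 6 = 0
So 2^54 ≡ 2^0 (mod 7)
2^0 = 1

2^54 ≡ 1 (mod 7)


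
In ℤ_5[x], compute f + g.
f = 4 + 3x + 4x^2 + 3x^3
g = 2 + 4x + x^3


Add coefficients mod 5:
x^0: 4 + 2 = 1 (mod 5)
x^1: 3 + 4 = 2 (mod 5)
x^2: 4 + 0 = 4 (mod 5)
x^3: 3 + 1 = 4 (mod 5)
Result: 1 + 2x + 4x^2 + 4x^3

f + g = 1 + 2x + 4x^2 + 4x^3


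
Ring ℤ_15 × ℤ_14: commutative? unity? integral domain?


Direct product ring; commutative with unity (1,1); but (1,0)·(0,1) = (0,0) gives zero divisors, so not an integral domain
Commutative: Yes
Integral domain: No
Has unity: Yes

ℤ_15 × ℤ_14: Commutative=Yes, Unity=Yes


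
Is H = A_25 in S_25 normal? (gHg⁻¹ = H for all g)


H = A_25 in S_25
A_25 has index 2 in S_25, and every subgroup of index 2 is normal

Yes, normal subgroup


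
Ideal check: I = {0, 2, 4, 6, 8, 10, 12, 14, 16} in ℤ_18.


Check ideal conditions for I = {0, 2, 4, 6, 8, 10, 12, 14, 16} in ℤ_18:
(1) I is an additive subgroup? Yes
(2) For r ∈ ℤ_18 and a ∈ I: r·a ∈ I? Yes

Yes, I is an ideal of ℤ_18


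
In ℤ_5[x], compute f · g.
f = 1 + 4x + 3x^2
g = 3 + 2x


Expand and collect like terms; reduce coefficients mod 5:
x^0: 1·3 = 3 ≡ 3 (mod 5)
x^1: 1·2 + 4·3 = 14 ≡ 4 (mod 5)
x^2: 4·2 + 3·3 = 17 ≡ 2 (mod 5)
x^3: 3·2 = 6 ≡ 1 (mod 5)
Result: 3 + 4x + 2x^2 + x^3

f · g = 3 + 4x + 2x^2 + x^3


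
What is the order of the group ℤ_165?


ℤ_n has n elements.

|ℤ_165| = 165


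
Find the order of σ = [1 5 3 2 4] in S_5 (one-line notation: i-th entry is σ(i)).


Cycle decomposition: (2 5 4)
Cycle lengths: 3
Order = lcm(3) = 3

ord(σ) = 3


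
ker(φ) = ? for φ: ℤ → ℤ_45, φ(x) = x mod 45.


Kernel = preimage of identity
ker(φ) = {x ∈ ℤ : x ≡ 0 (mod 45)} = 45ℤ = {0, ±45, ±90, ...}

ker(φ) = 45ℤ


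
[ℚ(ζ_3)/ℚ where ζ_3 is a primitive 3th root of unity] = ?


[ℚ(ζ_n):ℚ] = deg Φ_n(x) = φ(n). Here φ(3) = 2

[ℚ(ζ_3)/ℚ where ζ_3 is a primitive 3th root of unity] = 2


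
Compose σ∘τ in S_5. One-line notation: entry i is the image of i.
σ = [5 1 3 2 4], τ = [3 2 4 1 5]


σ∘τ: apply τ first, then σ
1 →τ 3 →σ 3
2 →τ 2 →σ 1
3 →τ 4 →σ 2
4 →τ 1 →σ 5
5 →τ 5 →σ 4

σ∘τ = [3 1 2 5 4]


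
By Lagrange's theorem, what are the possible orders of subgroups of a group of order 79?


Lagrange's theorem: |H| divides |G|
|G| = 79
Divisors of 79: 1, 79

Possible subgroup orders: {1, 79}


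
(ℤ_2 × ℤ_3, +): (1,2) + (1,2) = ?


Operation: componentwise addition mod (2, 3)
(1,2) + (1,2) = ((a₁+b₁) mod 2, (a₂+b₂) mod 3) with a = (1,2), b = (1,2)

(1,2) + (1,2) = (0,1)


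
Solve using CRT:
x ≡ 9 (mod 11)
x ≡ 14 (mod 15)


m₁ = 11, m₂ = 15, gcd = 1, so CRT applies. M = m₁·m₂ = 165
Let M₁ = M/m₁ = 15, M₂ = M/m₂ = 11
Find y₁ ≡ M₁⁻¹ (mod m₁): 15⁻¹ ≡ 3 (mod 11)
Find y₂ ≡ M₂⁻¹ (mod m₂): 11⁻¹ ≡ 11 (mod 15)
x = a₁·M₁·y₁ + a₂·M₂·y₂ = 9·15·3 + 14·11·11 = 2099
Reduce mod 165: x ≡ 119
Check: 119 mod 11 = 9 ✓, 119 mod 15 = 14 ✓

x ≡ 119 (mod 165)


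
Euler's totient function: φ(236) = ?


Factor n: 236 = 2^2 × 59
φ(n) = n · ∏(1 - 1/p) over distinct primes p | n
φ(236) = 236 · (1 - 1/2) · (1 - 1/59) = 116

φ(236) = 116


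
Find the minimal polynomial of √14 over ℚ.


√14 satisfies x² - 14 = 0, irreducible over ℚ since 14 is squarefree

Minimal polynomial: x² - 14


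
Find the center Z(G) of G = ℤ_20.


Z(G) = {g ∈ G | gx = xg for all x ∈ G}
ℤ_20 is abelian, so Z(G) = G

Z(ℤ_20) = ℤ_20


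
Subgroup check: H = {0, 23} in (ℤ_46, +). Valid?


Subgroup test for H = {0, 23} in (ℤ_46, +):
(1) 0 ∈ H? Yes
(2) Closure: for all a,b ∈ H, (a+b) mod 46 ∈ H? Yes
(3) Inverses: for all a ∈ H, -a mod 46 ∈ H? Yes

Yes, H is a subgroup of ℤ_46


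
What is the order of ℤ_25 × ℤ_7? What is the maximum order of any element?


|ℤ_25 × ℤ_7| = 25 × 7 = 175
Max element order = lcm(25,7) = 175
Cyclic? Yes (gcd=1)

|ℤ_25×ℤ_7| = 175, max element order = 175


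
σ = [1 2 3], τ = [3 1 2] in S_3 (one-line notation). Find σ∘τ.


σ∘τ: apply τ first, then σ
1 →τ 3 →σ 3
2 →τ 1 →σ 1
3 →τ 2 →σ 2

σ∘τ = [3 1 2]


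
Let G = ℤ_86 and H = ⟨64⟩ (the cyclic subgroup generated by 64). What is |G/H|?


|⟨64⟩| = n / gcd(64, 86) = 86 / 2 = 43
H is normal (ℤ_86 is abelian).
|G/H| = |G| / |H| = 86 / 43 = 2

|G/H| = 2


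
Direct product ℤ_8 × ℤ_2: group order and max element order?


|ℤ_8 × ℤ_2| = 8 × 2 = 16
Max element order = lcm(8,2) = 8
Cyclic? No (gcd=2)

|ℤ_8×ℤ_2| = 16, max element order = 8


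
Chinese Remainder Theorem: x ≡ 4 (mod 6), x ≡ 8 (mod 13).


m₁ = 6, m₂ = 13, gcd = 1, so CRT applies. M = m₁·m₂ = 78
Let M₁ = M/m₁ = 13, M₂ = M/m₂ = 6
Find y₁ ≡ M₁⁻¹ (mod m₁): 13⁻¹ ≡ 1 (mod 6)
Find y₂ ≡ M₂⁻¹ (mod m₂): 6⁻¹ ≡ 11 (mod 13)
x = a₁·M₁·y₁ + a₂·M₂·y₂ = 4·13·1 + 8·6·11 = 580
Reduce mod 78: x ≡ 34
Check: 34 mod 6 = 4 ✓, 34 mod 13 = 8 ✓

x ≡ 34 (mod 78)


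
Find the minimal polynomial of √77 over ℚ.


√77 satisfies x² - 77 = 0, irreducible over ℚ since 77 is squarefree

Minimal polynomial: x² - 77


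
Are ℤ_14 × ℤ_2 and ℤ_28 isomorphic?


Comparing ℤ_14 × ℤ_2 and ℤ_28:
gcd(14,2) = 2 ≠ 1. Max element order in ℤ_14×ℤ_2 is lcm(14,2) = 14 < 28, so it has no element of order 28

No, ℤ_14 × ℤ_2 ≇ ℤ_28


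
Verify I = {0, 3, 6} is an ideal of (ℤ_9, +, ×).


Check ideal conditions for I = {0, 3, 6} in ℤ_9:
(1) I is an additive subgroup? Yes
(2) For r ∈ ℤ_9 and a ∈ I: r·a ∈ I? Yes

Yes, I is an ideal of ℤ_9


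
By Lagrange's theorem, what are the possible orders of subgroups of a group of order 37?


Lagrange's theorem: |H| divides |G|
|G| = 37
Divisors of 37: 1, 37

Possible subgroup orders: {1, 37}


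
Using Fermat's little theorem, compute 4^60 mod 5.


Fermat's little theorem: if p is prime and gcd(a,p)=1, then a^(p-1) ≡ 1 (mod p)
p = 5 is prime, gcd(4,5) = 1
Reduce exponent: 60 mod 4 = 0
So 4^60 ≡ 4^0 (mod 5)
4^0 = 1

4^60 ≡ 1 (mod 5)


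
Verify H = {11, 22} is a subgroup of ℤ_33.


Subgroup test for H = {11, 22} in (ℤ_33, +):
(1) 0 ∈ H? No
(2) Closure: for all a,b ∈ H, (a+b) mod 33 ∈ H? No  [counterexample: 11 + 22 = 0 ∉ H]
(3) Inverses: for all a ∈ H, -a mod 33 ∈ H? Yes

No, H is not a subgroup of ℤ_33


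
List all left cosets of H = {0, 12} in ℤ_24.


H = {0, 12}, |H| = 2
Number of cosets = |G|/|H| = 24/2 = 12
0 + H = {0, 12}
1 + H = {1, 13}
2 + H = {2, 14}
3 + H = {3, 15}
4 + H = {4, 16}
5 + H = {5, 17}
6 + H = {6, 18}
7 + H = {7, 19}
8 + H = {8, 20}
9 + H = {9, 21}
10 + H = {10, 22}
11 + H = {11, 23}

Cosets: 0+H={0,12}; 1+H={1,13}; 2+H={2,14}; 3+H={3,15}; 4+H={4,16}; 5+H={5,17}; 6+H={6,18}; 7+H={7,19}; 8+H={8,20}; 9+H={9,21}; 10+H={10,22}; 11+H={11,23}


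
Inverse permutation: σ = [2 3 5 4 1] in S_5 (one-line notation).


To find σ⁻¹, swap domain and range:
σ(1) = 2 → σ⁻¹(2) = 1
σ(2) = 3 → σ⁻¹(3) = 2
σ(3) = 5 → σ⁻¹(5) = 3
σ(4) = 4 → σ⁻¹(4) = 4
σ(5) = 1 → σ⁻¹(1) = 5

σ⁻¹ = [5 1 2 4 3]


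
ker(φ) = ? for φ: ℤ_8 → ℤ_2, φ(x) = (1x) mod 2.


Kernel = preimage of identity
ker(φ) = {x ∈ ℤ_8 : 1x ≡ 0 (mod 2)}. Since 2 | 8, φ is well-defined. The kernel is the cyclic subgroup ⟨2⟩ of ℤ_8 (order 4), i.e. {0, 2, 4, 6}

ker(φ) = {0, 2, 4, 6}


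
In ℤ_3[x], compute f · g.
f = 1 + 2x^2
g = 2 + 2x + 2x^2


Expand and collect like terms; reduce coefficients mod 3:
x^0: 1·2 = 2 ≡ 2 (mod 3)
x^1: 1·2 + 0·2 = 2 ≡ 2 (mod 3)
x^2: 1·2 + 0·2 + 2·2 = 6 ≡ 0 (mod 3)
x^3: 0·2 + 2·2 = 4 ≡ 1 (mod 3)
x^4: 2·2 = 4 ≡ 1 (mod 3)
Result: 2 + 2x + x^3 + x^4

f · g = 2 + 2x + x^3 + x^4


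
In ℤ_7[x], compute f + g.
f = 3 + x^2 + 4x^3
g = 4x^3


Add coefficients mod 7:
x^0: 3 + 0 = 3 (mod 7)
x^1: 0 + 0 = 0 (mod 7)
x^2: 1 + 0 = 1 (mod 7)
x^3: 4 + 4 = 1 (mod 7)
Result: 3 + x^2 + x^3

f + g = 3 + x^2 + x^3


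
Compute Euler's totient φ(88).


Factor n: 88 = 2^3 × 11
φ(n) = n · ∏(1 - 1/p) over distinct primes p | n
φ(88) = 88 · (1 - 1/2) · (1 - 1/11) = 40

φ(88) = 40


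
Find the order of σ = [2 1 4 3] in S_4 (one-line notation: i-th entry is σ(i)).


Cycle decomposition: (1 2) (3 4)
Cycle lengths: 2, 2
Order = lcm(2, 2) = 2

ord(σ) = 2


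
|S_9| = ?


|S_n| = n! (number of permutations of n symbols)
|S_9| = 9! = 362880

|S_9| = 362880


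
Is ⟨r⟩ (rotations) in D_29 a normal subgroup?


H = ⟨r⟩ (rotations) in D_29
The rotation subgroup ⟨r⟩ has index 2 in D_29, so it is normal

Yes, normal subgroup


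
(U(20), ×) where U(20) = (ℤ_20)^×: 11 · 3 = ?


Operation: multiplication mod 20
11 · 3 = (a × b) mod 20 with a = 11, b = 3

11 · 3 = 13


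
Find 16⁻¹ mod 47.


Use the extended Euclidean algorithm to write 1 = 16·s + 47·t; then s mod 47 is the inverse.
Euclidean algorithm:
  16 = 0·47 + 16
  47 = 2·16 + 15
  16 = 1·15 + 1
  15 = 15·1 + 0
gcd(16,47) = 1
Back-substitution gives: 16·(3) + 47·(-1) = 1
So 16⁻¹ ≡ 3 ≡ 3 (mod 47)
Check: 16 × 3 = 48 ≡ 1 (mod 47) ✓

16⁻¹ ≡ 3 (mod 47)


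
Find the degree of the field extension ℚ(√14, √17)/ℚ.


[ℚ(√14,√17):ℚ] = [ℚ(√14,√17):ℚ(√14)]·[ℚ(√14):ℚ] = 2·2 = 4

[ℚ(√14, √17)/ℚ] = 4


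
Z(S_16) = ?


Z(G) = {g ∈ G | gx = xg for all x ∈ G}
S_n is non-abelian for n ≥ 3; Z(S_16) is trivial

Z(S_16) = {e}


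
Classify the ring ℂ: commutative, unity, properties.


ℂ is a field: commutative, has unity, every nonzero element is a unit (hence an integral domain)
Commutative: Yes
Integral domain: Yes
Has unity: Yes

ℂ: Commutative=Yes, Unity=Yes


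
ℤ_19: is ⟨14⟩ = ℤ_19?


g generates ℤ_n iff gcd(g, n) = 1
gcd(14, 19) = 1
Since gcd = 1, 14 is a generator.

Yes, 14 generates ℤ_19


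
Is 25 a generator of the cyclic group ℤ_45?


g generates ℤ_n iff gcd(g, n) = 1
gcd(25, 45) = 5
Since gcd = 5 ≠ 1, ⟨25⟩ has order 9 < 45, so 25 is not a generator.

No, 25 does not generate ℤ_45


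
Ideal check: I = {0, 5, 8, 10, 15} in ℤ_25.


Check ideal conditions for I = {0, 5, 8, 10, 15} in ℤ_25:
(1) I is an additive subgroup? No
(2) For r ∈ ℤ_25 and a ∈ I: r·a ∈ I? No  [counterexample: r=2, a=8, r·a mod 25 = 16 ∉ I]

No, I is not an ideal of ℤ_25


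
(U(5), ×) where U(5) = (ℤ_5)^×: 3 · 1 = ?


Operation: multiplication mod 5
3 · 1 = (a × b) mod 5 with a = 3, b = 1

3 · 1 = 3


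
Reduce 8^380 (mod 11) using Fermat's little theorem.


Fermat's little theorem: if p is prime and gcd(a,p)=1, then a^(p-1) ≡ 1 (mod p)
p = 11 is prime, gcd(8,11) = 1
Reduce exponent: 380 mod 10 = 0
So 8^380 ≡ 8^0 (mod 11)
8^0 = 1

8^380 ≡ 1 (mod 11)


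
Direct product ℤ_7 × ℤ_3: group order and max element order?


|ℤ_7 × ℤ_3| = 7 × 3 = 21
Max element order = lcm(7,3) = 21
Cyclic? Yes (gcd=1)

|ℤ_7×ℤ_3| = 21, max element order = 21


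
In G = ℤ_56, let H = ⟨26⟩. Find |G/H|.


|⟨26⟩| = n / gcd(26, 56) = 56 / 2 = 28
H is normal (ℤ_56 is abelian).
|G/H| = |G| / |H| = 56 / 28 = 2

|G/H| = 2


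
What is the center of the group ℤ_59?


Z(G) = {g ∈ G | gx = xg for all x ∈ G}
ℤ_59 is abelian, so Z(G) = G

Z(ℤ_59) = ℤ_59


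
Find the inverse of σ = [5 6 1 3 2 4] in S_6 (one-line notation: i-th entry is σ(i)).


To find σ⁻¹, swap domain and range:
σ(1) = 5 → σ⁻¹(5) = 1
σ(2) = 6 → σ⁻¹(6) = 2
σ(3) = 1 → σ⁻¹(1) = 3
σ(4) = 3 → σ⁻¹(3) = 4
σ(5) = 2 → σ⁻¹(2) = 5
σ(6) = 4 → σ⁻¹(4) = 6

σ⁻¹ = [3 5 4 6 1 2]


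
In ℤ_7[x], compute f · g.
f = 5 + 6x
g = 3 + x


Expand and collect like terms; reduce coefficients mod 7:
x^0: 5·3 = 15 ≡ 1 (mod 7)
x^1: 5·1 + 6·3 = 23 ≡ 2 (mod 7)
x^2: 6·1 = 6 ≡ 6 (mod 7)
Result: 1 + 2x + 6x^2

f · g = 1 + 2x + 6x^2


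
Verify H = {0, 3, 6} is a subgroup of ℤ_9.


Subgroup test for H = {0, 3, 6} in (ℤ_9, +):
(1) 0 ∈ H? Yes
(2) Closure: for all a,b ∈ H, (a+b) mod 9 ∈ H? Yes
(3) Inverses: for all a ∈ H, -a mod 9 ∈ H? Yes

Yes, H is a subgroup of ℤ_9


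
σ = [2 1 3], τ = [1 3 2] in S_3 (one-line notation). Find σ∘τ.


σ∘τ: apply τ first, then σ
1 →τ 1 →σ 2
2 →τ 3 →σ 3
3 →τ 2 →σ 1

σ∘τ = [2 3 1]


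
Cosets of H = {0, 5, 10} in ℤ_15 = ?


H = {0, 5, 10}, |H| = 3
Number of cosets = |G|/|H| = 15/3 = 5
0 + H = {0, 5, 10}
1 + H = {1, 6, 11}
2 + H = {2, 7, 12}
3 + H = {3, 8, 13}
4 + H = {4, 9, 14}

Cosets: 0+H={0,5,10}; 1+H={1,6,11}; 2+H={2,7,12}; 3+H={3,8,13}; 4+H={4,9,14}


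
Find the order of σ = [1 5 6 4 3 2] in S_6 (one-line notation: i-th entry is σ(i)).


Cycle decomposition: (2 5 3 6)
Cycle lengths: 4
Order = lcm(4) = 4

ord(σ) = 4


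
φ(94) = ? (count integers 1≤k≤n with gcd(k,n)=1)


Factor n: 94 = 2 × 47
φ(n) = n · ∏(1 - 1/p) over distinct primes p | n
φ(94) = 94 · (1 - 1/2) · (1 - 1/47) = 46

φ(94) = 46


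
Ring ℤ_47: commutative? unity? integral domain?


ℤ_47 is a commutative ring with unity 1; 47 is prime, so ℤ_47 is a field (hence an integral domain)
Commutative: Yes
Integral domain: Yes
Has unity: Yes

ℤ_47: Commutative=Yes, Unity=Yes


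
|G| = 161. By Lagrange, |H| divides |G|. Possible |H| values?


Lagrange's theorem: |H| divides |G|
|G| = 161
Divisors of 161: 1, 7, 23, 161

Possible subgroup orders: {1, 7, 23, 161}


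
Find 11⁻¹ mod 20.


Use the extended Euclidean algorithm to write 1 = 11·s + 20·t; then s mod 20 is the inverse.
Euclidean algorithm:
  11 = 0·20 + 11
  20 = 1·11 + 9
  11 = 1·9 + 2
  9 = 4·2 + 1
  2 = 2·1 + 0
gcd(11,20) = 1
Back-substitution gives: 11·(-9) + 20·(5) = 1
So 11⁻¹ ≡ -9 ≡ 11 (mod 20)
Check: 11 × 11 = 121 ≡ 1 (mod 20) ✓

11⁻¹ ≡ 11 (mod 20)


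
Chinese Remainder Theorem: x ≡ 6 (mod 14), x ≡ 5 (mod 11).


m₁ = 14, m₂ = 11, gcd = 1, so CRT applies. M = m₁·m₂ = 154
Let M₁ = M/m₁ = 11, M₂ = M/m₂ = 14
Find y₁ ≡ M₁⁻¹ (mod m₁): 11⁻¹ ≡ 9 (mod 14)
Find y₂ ≡ M₂⁻¹ (mod m₂): 14⁻¹ ≡ 4 (mod 11)
x = a₁·M₁·y₁ + a₂·M₂·y₂ = 6·11·9 + 5·14·4 = 874
Reduce mod 154: x ≡ 104
Check: 104 mod 14 = 6 ✓, 104 mod 11 = 5 ✓

x ≡ 104 (mod 154)


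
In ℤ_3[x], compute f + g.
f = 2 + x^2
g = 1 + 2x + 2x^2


Add coefficients mod 3:
x^0: 2 + 1 = 0 (mod 3)
x^1: 0 + 2 = 2 (mod 3)
x^2: 1 + 2 = 0 (mod 3)
Result: 2x

f + g = 2x


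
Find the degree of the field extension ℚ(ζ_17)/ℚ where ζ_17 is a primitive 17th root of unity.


[ℚ(ζ_n):ℚ] = deg Φ_n(x) = φ(n). Here φ(17) = 16

[ℚ(ζ_17)/ℚ where ζ_17 is a primitive 17th root of unity] = 16


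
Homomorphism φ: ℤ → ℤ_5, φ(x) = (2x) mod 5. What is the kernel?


Kernel = preimage of identity
ker(φ) = {x ∈ ℤ : 2x ≡ 0 (mod 5)}. gcd(2,5) = 1, so 2x ≡ 0 (mod 5) ⟺ x ≡ 0 (mod 5/1 = 5). Hence ker(φ) = 5ℤ

ker(φ) = 5ℤ


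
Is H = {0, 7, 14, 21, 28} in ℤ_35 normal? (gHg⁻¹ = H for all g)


H = {0, 7, 14, 21, 28} in ℤ_35
ℤ_35 is abelian; every subgroup of an abelian group is normal

Yes, normal subgroup


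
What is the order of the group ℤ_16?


ℤ_n has n elements.

|ℤ_16| = 16


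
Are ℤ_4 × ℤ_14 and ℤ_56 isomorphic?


Comparing ℤ_4 × ℤ_14 and ℤ_56:
gcd(4,14) = 2 ≠ 1. Max element order in ℤ_4×ℤ_14 is lcm(4,14) = 28 < 56, so it has no element of order 56

No, ℤ_4 × ℤ_14 ≇ ℤ_56


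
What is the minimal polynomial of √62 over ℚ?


√62 satisfies x² - 62 = 0, irreducible over ℚ since 62 is squarefree

Minimal polynomial: x² - 62


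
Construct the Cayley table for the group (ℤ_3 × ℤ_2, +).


Elements: {(0,0), (0,1), (1,0), (1,1), (2,0), (2,1)}
Operation: componentwise addition mod (3, 2)
Entry (a, b) = ((a₁+b₁) mod 3, (a₂+b₂) mod 2)

Cayley table:
      | (0,0) | (0,1) | (1,0) | (1,1) | (2,0) | (2,1)
(0,0) | (0,0) | (0,1) | (1,0) | (1,1) | (2,0) | (2,1)
(0,1) | (0,1) | (0,0) | (1,1) | (1,0) | (2,1) | (2,0)
(1,0) | (1,0) | (1,1) | (2,0) | (2,1) | (0,0) | (0,1)
(1,1) | (1,1) | (1,0) | (2,1) | (2,0) | (0,1) | (0,0)
(2,0) | (2,0) | (2,1) | (0,0) | (0,1) | (1,0) | (1,1)
(2,1) | (2,1) | (2,0) | (0,1) | (0,0) | (1,1) | (1,0)


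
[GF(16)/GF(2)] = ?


GF(16) = GF(2^4), so the extension degree is 4

[GF(16)/GF(2)] = 4


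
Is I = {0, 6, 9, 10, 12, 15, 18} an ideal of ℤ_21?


Check ideal conditions for I = {0, 6, 9, 10, 12, 15, 18} in ℤ_21:
(1) I is an additive subgroup? No
(2) For r ∈ ℤ_21 and a ∈ I: r·a ∈ I? No  [counterexample: r=2, a=10, r·a mod 21 = 20 ∉ I]

No, I is not an ideal of ℤ_21


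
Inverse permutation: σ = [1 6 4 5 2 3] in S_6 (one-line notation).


To find σ⁻¹, swap domain and range:
σ(1) = 1 → σ⁻¹(1) = 1
σ(2) = 6 → σ⁻¹(6) = 2
σ(3) = 4 → σ⁻¹(4) = 3
σ(4) = 5 → σ⁻¹(5) = 4
σ(5) = 2 → σ⁻¹(2) = 5
σ(6) = 3 → σ⁻¹(3) = 6

σ⁻¹ = [1 5 6 3 4 2]


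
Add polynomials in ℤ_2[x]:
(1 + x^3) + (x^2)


Add coefficients mod 2:
x^0: 1 + 0 = 1 (mod 2)
x^1: 0 + 0 = 0 (mod 2)
x^2: 0 + 1 = 1 (mod 2)
x^3: 1 + 0 = 1 (mod 2)
Result: 1 + x^2 + x^3

f + g = 1 + x^2 + x^3


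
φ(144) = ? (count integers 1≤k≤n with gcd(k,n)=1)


Factor n: 144 = 2^4 × 3^2
φ(n) = n · ∏(1 - 1/p) over distinct primes p | n
φ(144) = 144 · (1 - 1/2) · (1 - 1/3) = 48

φ(144) = 48


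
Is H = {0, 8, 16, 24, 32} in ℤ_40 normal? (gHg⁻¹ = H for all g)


H = {0, 8, 16, 24, 32} in ℤ_40
ℤ_40 is abelian; every subgroup of an abelian group is normal

Yes, normal subgroup


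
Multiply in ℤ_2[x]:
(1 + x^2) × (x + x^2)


Expand and collect like terms; reduce coefficients mod 2:
x^0: 1·0 = 0 ≡ 0 (mod 2)
x^1: 1·1 + 0·0 = 1 ≡ 1 (mod 2)
x^2: 1·1 + 0·1 + 1·0 = 1 ≡ 1 (mod 2)
x^3: 0·1 + 1·1 = 1 ≡ 1 (mod 2)
x^4: 1·1 = 1 ≡ 1 (mod 2)
Result: x + x^2 + x^3 + x^4

f · g = x + x^2 + x^3 + x^4


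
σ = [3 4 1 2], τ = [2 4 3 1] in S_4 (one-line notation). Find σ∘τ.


σ∘τ: apply τ first, then σ
1 →τ 2 →σ 4
2 →τ 4 →σ 2
3 →τ 3 →σ 1
4 →τ 1 →σ 3

σ∘τ = [4 2 1 3]


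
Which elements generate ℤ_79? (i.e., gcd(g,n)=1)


g generates ℤ_n iff gcd(g,n) = 1
Prime factors of 79: 79
Generators are g ∈ {1,...,78} not divisible by any of these primes.
Generators: {1, 2, 3, 4, 5, 6, 7, 8, 9, 10, 11, 12, 13, 14, 15, 16, 17, 18, 19, 20, 21, 22, 23, 24, 25, 26, 27, 28, 29, 30, 31, 32, 33, 34, 35, 36, 37, 38, 39, 40, 41, 42, 43, 44, 45, 46, 47, 48, 49, 50, 51, 52, 53, 54, 55, 56, 57, 58, 59, 60, 61, 62, 63, 64, 65, 66, 67, 68, 69, 70, 71, 72, 73, 74, 75, 76, 77, 78}
Number of generators = φ(79) = 78

Generators of ℤ_79 = {1, 2, 3, 4, 5, 6, 7, 8, 9, 10, 11, 12, 13, 14, 15, 16, 17, 18, 19, 20, 21, 22, 23, 24, 25, 26, 27, 28, 29, 30, 31, 32, 33, 34, 35, 36, 37, 38, 39, 40, 41, 42, 43, 44, 45, 46, 47, 48, 49, 50, 51, 52, 53, 54, 55, 56, 57, 58, 59, 60, 61, 62, 63, 64, 65, 66, 67, 68, 69, 70, 71, 72, 73, 74, 75, 76, 77, 78}


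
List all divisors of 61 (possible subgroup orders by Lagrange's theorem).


Lagrange's theorem: |H| divides |G|
|G| = 61
Divisors of 61: 1, 61

Possible subgroup orders: {1, 61}


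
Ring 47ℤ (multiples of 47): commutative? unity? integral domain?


47ℤ is a commutative ring under +,× but has no multiplicative identity (1 ∉ 47ℤ); it has no zero divisors, but without unity it is not an integral domain
Commutative: Yes
Integral domain: No
Has unity: No

47ℤ (multiples of 47): Commutative=Yes, Unity=No


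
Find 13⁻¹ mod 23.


Use the extended Euclidean algorithm to write 1 = 13·s + 23·t; then s mod 23 is the inverse.
Euclidean algorithm:
  13 = 0·23 + 13
  23 = 1·13 + 10
  13 = 1·10 + 3
  10 = 3·3 + 1
  3 = 3·1 + 0
gcd(13,23) = 1
Back-substitution gives: 13·(-7) + 23·(4) = 1
So 13⁻¹ ≡ -7 ≡ 16 (mod 23)
Check: 13 × 16 = 208 ≡ 1 (mod 23) ✓

13⁻¹ ≡ 16 (mod 23)


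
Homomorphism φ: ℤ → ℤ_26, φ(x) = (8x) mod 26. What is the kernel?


Kernel = preimage of identity
ker(φ) = {x ∈ ℤ : 8x ≡ 0 (mod 26)}. gcd(8,26) = 2, so 8x ≡ 0 (mod 26) ⟺ x ≡ 0 (mod 26/2 = 13). Hence ker(φ) = 13ℤ

ker(φ) = 13ℤ


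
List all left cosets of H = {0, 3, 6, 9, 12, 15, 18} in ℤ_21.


H = {0, 3, 6, 9, 12, 15, 18}, |H| = 7
Number of cosets = |G|/|H| = 21/7 = 3
0 + H = {0, 3, 6, 9, 12, 15, 18}
1 + H = {1, 4, 7, 10, 13, 16, 19}
2 + H = {2, 5, 8, 11, 14, 17, 20}

Cosets: 0+H={0,3,6,9,12,15,18}; 1+H={1,4,7,10,13,16,19}; 2+H={2,5,8,11,14,17,20}


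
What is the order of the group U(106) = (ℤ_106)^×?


U(n) is the group of units mod n; |U(n)| = φ(n)
|U(106)| = φ(106) = 52

|U(106) = (ℤ_106)^×| = 52


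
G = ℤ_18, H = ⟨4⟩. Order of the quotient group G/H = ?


|⟨4⟩| = n / gcd(4, 18) = 18 / 2 = 9
H is normal (ℤ_18 is abelian).
|G/H| = |G| / |H| = 18 / 9 = 2

|G/H| = 2


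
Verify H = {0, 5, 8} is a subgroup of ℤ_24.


Subgroup test for H = {0, 5, 8} in (ℤ_24, +):
(1) 0 ∈ H? Yes
(2) Closure: for all a,b ∈ H, (a+b) mod 24 ∈ H? No  [counterexample: 5 + 5 = 10 ∉ H]
(3) Inverses: for all a ∈ H, -a mod 24 ∈ H? No

No, H is not a subgroup of ℤ_24


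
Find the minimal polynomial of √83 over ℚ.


√83 satisfies x² - 83 = 0, irreducible over ℚ since 83 is squarefree

Minimal polynomial: x² - 83


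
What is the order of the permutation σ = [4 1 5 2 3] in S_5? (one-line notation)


Cycle decomposition: (1 4 2) (3 5)
Cycle lengths: 3, 2
Order = lcm(3, 2) = 6

ord(σ) = 6


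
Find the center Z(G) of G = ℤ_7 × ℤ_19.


Z(G) = {g ∈ G | gx = xg for all x ∈ G}
Direct product of abelian groups is abelian, so Z(G) = G

Z(ℤ_7 × ℤ_19) = ℤ_7 × ℤ_19


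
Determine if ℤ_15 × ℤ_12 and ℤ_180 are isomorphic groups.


Comparing ℤ_15 × ℤ_12 and ℤ_180:
gcd(15,12) = 3 ≠ 1. Max element order in ℤ_15×ℤ_12 is lcm(15,12) = 60 < 180, so it has no element of order 180

No, ℤ_15 × ℤ_12 ≇ ℤ_180


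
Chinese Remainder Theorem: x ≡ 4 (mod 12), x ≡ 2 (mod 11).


m₁ = 12, m₂ = 11, gcd = 1, so CRT applies. M = m₁·m₂ = 132
Let M₁ = M/m₁ = 11, M₂ = M/m₂ = 12
Find y₁ ≡ M₁⁻¹ (mod m₁): 11⁻¹ ≡ 11 (mod 12)
Find y₂ ≡ M₂⁻¹ (mod m₂): 12⁻¹ ≡ 1 (mod 11)
x = a₁·M₁·y₁ + a₂·M₂·y₂ = 4·11·11 + 2·12·1 = 508
Reduce mod 132: x ≡ 112
Check: 112 mod 12 = 4 ✓, 112 mod 11 = 2 ✓

x ≡ 112 (mod 132)


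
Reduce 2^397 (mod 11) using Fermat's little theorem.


Fermat's little theorem: if p is prime and gcd(a,p)=1, then a^(p-1) ≡ 1 (mod p)
p = 11 is prime, gcd(2,11) = 1
Reduce exponent: 397 mod 10 = 7
So 2^397 ≡ 2^7 (mod 11)
2^7 mod 11 = 7

2^397 ≡ 7 (mod 11)


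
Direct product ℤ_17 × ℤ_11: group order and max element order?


|ℤ_17 × ℤ_11| = 17 × 11 = 187
Max element order = lcm(17,11) = 187
Cyclic? Yes (gcd=1)

|ℤ_17×ℤ_11| = 187, max element order = 187


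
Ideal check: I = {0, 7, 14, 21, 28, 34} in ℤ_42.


Check ideal conditions for I = {0, 7, 14, 21, 28, 34} in ℤ_42:
(1) I is an additive subgroup? No
(2) For r ∈ ℤ_42 and a ∈ I: r·a ∈ I? No  [counterexample: r=2, a=34, r·a mod 42 = 26 ∉ I]

No, I is not an ideal of ℤ_42


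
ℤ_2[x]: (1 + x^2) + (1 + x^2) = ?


Add coefficients mod 2:
x^0: 1 + 1 = 0 (mod 2)
x^1: 0 + 0 = 0 (mod 2)
x^2: 1 + 1 = 0 (mod 2)
Result: 0

f + g = 0


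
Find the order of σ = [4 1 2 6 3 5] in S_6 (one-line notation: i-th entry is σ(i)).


Cycle decomposition: (1 4 6 5 3 2)
Cycle lengths: 6
Order = lcm(6) = 6

ord(σ) = 6


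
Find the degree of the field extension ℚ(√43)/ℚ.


√43 has minimal polynomial x² - 43 (irreducible over ℚ since 43 is squarefree)

[ℚ(√43)/ℚ] = 2


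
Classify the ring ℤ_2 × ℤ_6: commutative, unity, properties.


Direct product ring; commutative with unity (1,1); but (1,0)·(0,1) = (0,0) gives zero divisors, so not an integral domain
Commutative: Yes
Integral domain: No
Has unity: Yes

ℤ_2 × ℤ_6: Commutative=Yes, Unity=Yes


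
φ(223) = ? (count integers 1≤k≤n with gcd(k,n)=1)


Factor n: 223 = 223
φ(n) = n · ∏(1 - 1/p) over distinct primes p | n
φ(223) = 223 · (1 - 1/223) = 222

φ(223) = 222


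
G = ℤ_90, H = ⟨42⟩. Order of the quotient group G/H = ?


|⟨42⟩| = n / gcd(42, 90) = 90 / 6 = 15
H is normal (ℤ_90 is abelian).
|G/H| = |G| / |H| = 90 / 15 = 6

|G/H| = 6


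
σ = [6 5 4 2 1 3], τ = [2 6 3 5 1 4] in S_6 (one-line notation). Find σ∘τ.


σ∘τ: apply τ first, then σ
1 →τ 2 →σ 5
2 →τ 6 →σ 3
3 →τ 3 →σ 4
4 →τ 5 →σ 1
5 →τ 1 →σ 6
6 →τ 4 →σ 2

σ∘τ = [5 3 4 1 6 2]


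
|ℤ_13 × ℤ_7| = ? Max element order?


|ℤ_13 × ℤ_7| = 13 × 7 = 91
Max element order = lcm(13,7) = 91
Cyclic? Yes (gcd=1)

|ℤ_13×ℤ_7| = 91, max element order = 91


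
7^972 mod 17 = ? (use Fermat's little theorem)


Fermat's little theorem: if p is prime and gcd(a,p)=1, then a^(p-1) ≡ 1 (mod p)
p = 17 is prime, gcd(7,17) = 1
Reduce exponent: 972 mod 16 = 12
So 7^972 ≡ 7^12 (mod 17)
7^12 mod 17 = 13

7^972 ≡ 13 (mod 17)


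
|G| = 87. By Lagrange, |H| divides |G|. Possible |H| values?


Lagrange's theorem: |H| divides |G|
|G| = 87
Divisors of 87: 1, 3, 29, 87

Possible subgroup orders: {1, 3, 29, 87}


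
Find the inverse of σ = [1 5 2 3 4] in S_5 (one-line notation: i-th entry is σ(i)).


To find σ⁻¹, swap domain and range:
σ(1) = 1 → σ⁻¹(1) = 1
σ(2) = 5 → σ⁻¹(5) = 2
σ(3) = 2 → σ⁻¹(2) = 3
σ(4) = 3 → σ⁻¹(3) = 4
σ(5) = 4 → σ⁻¹(4) = 5

σ⁻¹ = [1 3 4 5 2]


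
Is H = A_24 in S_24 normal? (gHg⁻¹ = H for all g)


H = A_24 in S_24
A_24 has index 2 in S_24, and every subgroup of index 2 is normal

Yes, normal subgroup


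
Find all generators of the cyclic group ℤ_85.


g generates ℤ_n iff gcd(g,n) = 1
Prime factors of 85: 5, 17
Generators are g ∈ {1,...,84} not divisible by any of these primes.
Generators: {1, 2, 3, 4, 6, 7, 8, 9, 11, 12, 13, 14, 16, 18, 19, 21, 22, 23, 24, 26, 27, 28, 29, 31, 32, 33, 36, 37, 38, 39, 41, 42, 43, 44, 46, 47, 48, 49, 52, 53, 54, 56, 57, 58, 59, 61, 62, 63, 64, 66, 67, 69, 71, 72, 73, 74, 76, 77, 78, 79, 81, 82, 83, 84}
Number of generators = φ(85) = 64

Generators of ℤ_85 = {1, 2, 3, 4, 6, 7, 8, 9, 11, 12, 13, 14, 16, 18, 19, 21, 22, 23, 24, 26, 27, 28, 29, 31, 32, 33, 36, 37, 38, 39, 41, 42, 43, 44, 46, 47, 48, 49, 52, 53, 54, 56, 57, 58, 59, 61, 62, 63, 64, 66, 67, 69, 71, 72, 73, 74, 76, 77, 78, 79, 81, 82, 83, 84}


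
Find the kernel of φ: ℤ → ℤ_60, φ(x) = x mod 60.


Kernel = preimage of identity
ker(φ) = {x ∈ ℤ : x ≡ 0 (mod 60)} = 60ℤ = {0, ±60, ±120, ...}

ker(φ) = 60ℤ


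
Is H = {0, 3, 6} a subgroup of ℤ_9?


Subgroup test for H = {0, 3, 6} in (ℤ_9, +):
(1) 0 ∈ H? Yes
(2) Closure: for all a,b ∈ H, (a+b) mod 9 ∈ H? Yes
(3) Inverses: for all a ∈ H, -a mod 9 ∈ H? Yes

Yes, H is a subgroup of ℤ_9


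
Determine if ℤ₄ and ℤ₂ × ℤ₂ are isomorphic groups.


Comparing ℤ₄ and ℤ₂ × ℤ₂:
ℤ₄ has an element of order 4; ℤ₂×ℤ₂ has exponent 2

No, ℤ₄ ≇ ℤ₂ × ℤ₂


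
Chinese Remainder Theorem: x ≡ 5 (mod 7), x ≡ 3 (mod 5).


m₁ = 7, m₂ = 5, gcd = 1, so CRT applies. M = m₁·m₂ = 35
Let M₁ = M/m₁ = 5, M₂ = M/m₂ = 7
Find y₁ ≡ M₁⁻¹ (mod m₁): 5⁻¹ ≡ 3 (mod 7)
Find y₂ ≡ M₂⁻¹ (mod m₂): 7⁻¹ ≡ 3 (mod 5)
x = a₁·M₁·y₁ + a₂·M₂·y₂ = 5·5·3 + 3·7·3 = 138
Reduce mod 35: x ≡ 33
Check: 33 mod 7 = 5 ✓, 33 mod 5 = 3 ✓

x ≡ 33 (mod 35)


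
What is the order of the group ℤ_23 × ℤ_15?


|A × B| = |A| · |B|
|ℤ_23 × ℤ_15| = 23 × 15 = 345

|ℤ_23 × ℤ_15| = 345


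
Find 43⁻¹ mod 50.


Use the extended Euclidean algorithm to write 1 = 43·s + 50·t; then s mod 50 is the inverse.
Euclidean algorithm:
  43 = 0·50 + 43
  50 = 1·43 + 7
  43 = 6·7 + 1
  7 = 7·1 + 0
gcd(43,50) = 1
Back-substitution gives: 43·(7) + 50·(-6) = 1
So 43⁻¹ ≡ 7 ≡ 7 (mod 50)
Check: 43 × 7 = 301 ≡ 1 (mod 50) ✓

43⁻¹ ≡ 7 (mod 50)


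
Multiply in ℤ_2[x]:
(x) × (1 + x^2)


Expand and collect like terms; reduce coefficients mod 2:
x^0: 0·1 = 0 ≡ 0 (mod 2)
x^1: 0·0 + 1·1 = 1 ≡ 1 (mod 2)
x^2: 0·1 + 1·0 = 0 ≡ 0 (mod 2)
x^3: 1·1 = 1 ≡ 1 (mod 2)
Result: x + x^3

f · g = x + x^3


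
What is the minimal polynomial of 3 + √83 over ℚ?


Let α = 3 + √83. Then α - 3 = √83, so (α - 3)² = 83, giving α² - 6α - 74 = 0. Degree 2 and α ∉ ℚ, so this is the minimal polynomial.

Minimal polynomial: x² - 6x - 74


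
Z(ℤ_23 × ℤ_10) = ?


Z(G) = {g ∈ G | gx = xg for all x ∈ G}
Direct product of abelian groups is abelian, so Z(G) = G

Z(ℤ_23 × ℤ_10) = ℤ_23 × ℤ_10


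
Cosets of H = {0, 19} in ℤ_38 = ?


H = {0, 19}, |H| = 2
Number of cosets = |G|/|H| = 38/2 = 19
0 + H = {0, 19}
1 + H = {1, 20}
2 + H = {2, 21}
3 + H = {3, 22}
4 + H = {4, 23}
5 + H = {5, 24}
6 + H = {6, 25}
7 + H = {7, 26}
8 + H = {8, 27}
9 + H = {9, 28}
10 + H = {10, 29}
11 + H = {11, 30}
12 + H = {12, 31}
13 + H = {13, 32}
14 + H = {14, 33}
15 + H = {15, 34}
16 + H = {16, 35}
17 + H = {17, 36}
18 + H = {18, 37}

Cosets: 0+H={0,19}; 1+H={1,20}; 2+H={2,21}; 3+H={3,22}; 4+H={4,23}; 5+H={5,24}; 6+H={6,25}; 7+H={7,26}; 8+H={8,27}; 9+H={9,28}; 10+H={10,29}; 11+H={11,30}; 12+H={12,31}; 13+H={13,32}; 14+H={14,33}; 15+H={15,34}; 16+H={16,35}; 17+H={17,36}; 18+H={18,37}


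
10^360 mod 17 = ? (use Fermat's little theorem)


Fermat's little theorem: if p is prime and gcd(a,p)=1, then a^(p-1) ≡ 1 (mod p)
p = 17 is prime, gcd(10,17) = 1
Reduce exponent: 360 mod 16 = 8
So 10^360 ≡ 10^8 (mod 17)
10^8 mod 17 = 16

10^360 ≡ 16 (mod 17)


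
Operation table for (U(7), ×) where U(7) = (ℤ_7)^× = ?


Elements: {1, 2, 3, 4, 5, 6}
Operation: multiplication mod 7
Entry (a, b) = (a × b) mod 7

Cayley table:
  | 1 | 2 | 3 | 4 | 5 | 6
1 | 1 | 2 | 3 | 4 | 5 | 6
2 | 2 | 4 | 6 | 1 | 3 | 5
3 | 3 | 6 | 2 | 5 | 1 | 4
4 | 4 | 1 | 5 | 2 | 6 | 3
5 | 5 | 3 | 1 | 6 | 4 | 2
6 | 6 | 5 | 4 | 3 | 2 | 1


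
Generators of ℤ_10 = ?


g generates ℤ_n iff gcd(g,n) = 1
Checking each g ∈ {1,...,9}:
gcd(1,10) = 1
gcd(2,10) = 2
gcd(3,10) = 1
gcd(4,10) = 2
gcd(5,10) = 5
gcd(6,10) = 2
gcd(7,10) = 1
gcd(8,10) = 2
gcd(9,10) = 1
Generators: {1, 3, 7, 9}
Number of generators = φ(10) = 4

Generators of ℤ_10 = {1, 3, 7, 9}


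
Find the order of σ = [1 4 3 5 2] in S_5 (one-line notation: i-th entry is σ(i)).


Cycle decomposition: (2 4 5)
Cycle lengths: 3
Order = lcm(3) = 3

ord(σ) = 3


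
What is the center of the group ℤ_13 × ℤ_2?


Z(G) = {g ∈ G | gx = xg for all x ∈ G}
Direct product of abelian groups is abelian, so Z(G) = G

Z(ℤ_13 × ℤ_2) = ℤ_13 × ℤ_2


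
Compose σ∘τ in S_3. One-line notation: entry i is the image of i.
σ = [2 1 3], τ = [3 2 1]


σ∘τ: apply τ first, then σ
1 →τ 3 →σ 3
2 →τ 2 →σ 1
3 →τ 1 →σ 2

σ∘τ = [3 1 2]


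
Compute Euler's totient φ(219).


Factor n: 219 = 3 × 73
φ(n) = n · ∏(1 - 1/p) over distinct primes p | n
φ(219) = 219 · (1 - 1/3) · (1 - 1/73) = 144

φ(219) = 144


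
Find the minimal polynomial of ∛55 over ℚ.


∛55 satisfies x³ - 55 = 0, irreducible over ℚ (no rational root; 55 is not a perfect cube)

Minimal polynomial: x³ - 55


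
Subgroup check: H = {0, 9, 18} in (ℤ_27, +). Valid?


Subgroup test for H = {0, 9, 18} in (ℤ_27, +):
(1) 0 ∈ H? Yes
(2) Closure: for all a,b ∈ H, (a+b) mod 27 ∈ H? Yes
(3) Inverses: for all a ∈ H, -a mod 27 ∈ H? Yes

Yes, H is a subgroup of ℤ_27


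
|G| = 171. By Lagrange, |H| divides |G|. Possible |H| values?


Lagrange's theorem: |H| divides |G|
|G| = 171
Divisors of 171: 1, 3, 9, 19, 57, 171

Possible subgroup orders: {1, 3, 9, 19, 57, 171}


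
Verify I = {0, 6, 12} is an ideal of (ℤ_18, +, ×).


Check ideal conditions for I = {0, 6, 12} in ℤ_18:
(1) I is an additive subgroup? Yes
(2) For r ∈ ℤ_18 and a ∈ I: r·a ∈ I? Yes

Yes, I is an ideal of ℤ_18


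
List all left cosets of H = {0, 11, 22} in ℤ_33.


H = {0, 11, 22}, |H| = 3
Number of cosets = |G|/|H| = 33/3 = 11
0 + H = {0, 11, 22}
1 + H = {1, 12, 23}
2 + H = {2, 13, 24}
3 + H = {3, 14, 25}
4 + H = {4, 15, 26}
5 + H = {5, 16, 27}
6 + H = {6, 17, 28}
7 + H = {7, 18, 29}
8 + H = {8, 19, 30}
9 + H = {9, 20, 31}
10 + H = {10, 21, 32}

Cosets: 0+H={0,11,22}; 1+H={1,12,23}; 2+H={2,13,24}; 3+H={3,14,25}; 4+H={4,15,26}; 5+H={5,16,27}; 6+H={6,17,28}; 7+H={7,18,29}; 8+H={8,19,30}; 9+H={9,20,31}; 10+H={10,21,32}


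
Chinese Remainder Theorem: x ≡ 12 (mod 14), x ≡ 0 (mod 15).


m₁ = 14, m₂ = 15, gcd = 1, so CRT applies. M = m₁·m₂ = 210
Let M₁ = M/m₁ = 15, M₂ = M/m₂ = 14
Find y₁ ≡ M₁⁻¹ (mod m₁): 15⁻¹ ≡ 1 (mod 14)
Find y₂ ≡ M₂⁻¹ (mod m₂): 14⁻¹ ≡ 14 (mod 15)
x = a₁·M₁·y₁ + a₂·M₂·y₂ = 12·15·1 + 0·14·14 = 180
Reduce mod 210: x ≡ 180
Check: 180 mod 14 = 12 ✓, 180 mod 15 = 0 ✓

x ≡ 180 (mod 210)


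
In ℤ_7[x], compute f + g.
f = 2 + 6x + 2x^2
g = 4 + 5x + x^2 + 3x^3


Add coefficients mod 7:
x^0: 2 + 4 = 6 (mod 7)
x^1: 6 + 5 = 4 (mod 7)
x^2: 2 + 1 = 3 (mod 7)
x^3: 0 + 3 = 3 (mod 7)
Result: 6 + 4x + 3x^2 + 3x^3

f + g = 6 + 4x + 3x^2 + 3x^3


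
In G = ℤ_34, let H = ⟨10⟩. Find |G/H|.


|⟨10⟩| = n / gcd(10, 34) = 34 / 2 = 17
H is normal (ℤ_34 is abelian).
|G/H| = |G| / |H| = 34 / 17 = 2

|G/H| = 2


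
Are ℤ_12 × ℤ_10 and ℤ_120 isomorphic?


Comparing ℤ_12 × ℤ_10 and ℤ_120:
gcd(12,10) = 2 ≠ 1. Max element order in ℤ_12×ℤ_10 is lcm(12,10) = 60 < 120, so it has no element of order 120

No, ℤ_12 × ℤ_10 ≇ ℤ_120


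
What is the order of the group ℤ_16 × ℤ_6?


|A × B| = |A| · |B|
|ℤ_16 × ℤ_6| = 16 × 6 = 96

|ℤ_16 × ℤ_6| = 96


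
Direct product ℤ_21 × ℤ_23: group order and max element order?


|ℤ_21 × ℤ_23| = 21 × 23 = 483
Max element order = lcm(21,23) = 483
Cyclic? Yes (gcd=1)

|ℤ_21×ℤ_23| = 483, max element order = 483


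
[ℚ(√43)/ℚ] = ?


√43 has minimal polynomial x² - 43 (irreducible over ℚ since 43 is squarefree)

[ℚ(√43)/ℚ] = 2


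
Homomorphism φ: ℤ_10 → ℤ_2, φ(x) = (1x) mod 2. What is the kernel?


Kernel = preimage of identity
ker(φ) = {x ∈ ℤ_10 : 1x ≡ 0 (mod 2)}. Since 2 | 10, φ is well-defined. The kernel is the cyclic subgroup ⟨2⟩ of ℤ_10 (order 5), i.e. {0, 2, 4, 6, 8}

ker(φ) = {0, 2, 4, 6, 8}


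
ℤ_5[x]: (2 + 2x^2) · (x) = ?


Expand and collect like terms; reduce coefficients mod 5:
x^0: 2·0 = 0 ≡ 0 (mod 5)
x^1: 2·1 + 0·0 = 2 ≡ 2 (mod 5)
x^2: 0·1 + 2·0 = 0 ≡ 0 (mod 5)
x^3: 2·1 = 2 ≡ 2 (mod 5)
Result: 2x + 2x^3

f · g = 2x + 2x^3


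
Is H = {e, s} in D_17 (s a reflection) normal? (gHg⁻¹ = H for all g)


H = {e, s} in D_17 (s a reflection)
r·s·r⁻¹ = sr⁻² ≠ s for n ≥ 3, so {e, s} is not closed under conjugation

No, not a normal subgroup


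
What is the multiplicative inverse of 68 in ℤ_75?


Use the extended Euclidean algorithm to write 1 = 68·s + 75·t; then s mod 75 is the inverse.
Euclidean algorithm:
  68 = 0·75 + 68
  75 = 1·68 + 7
  68 = 9·7 + 5
  7 = 1·5 + 2
  5 = 2·2 + 1
  2 = 2·1 + 0
gcd(68,75) = 1
Back-substitution gives: 68·(32) + 75·(-29) = 1
So 68⁻¹ ≡ 32 ≡ 32 (mod 75)
Check: 68 × 32 = 2176 ≡ 1 (mod 75) ✓

68⁻¹ ≡ 32 (mod 75)


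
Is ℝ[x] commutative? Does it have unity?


Polynomial ring over ℝ (an integral domain) is a commutative integral domain with unity 1
Commutative: Yes
Integral domain: Yes
Has unity: Yes

ℝ[x]: Commutative=Yes, Unity=Yes


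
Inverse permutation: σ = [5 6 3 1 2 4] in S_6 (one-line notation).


To find σ⁻¹, swap domain and range:
σ(1) = 5 → σ⁻¹(5) = 1
σ(2) = 6 → σ⁻¹(6) = 2
σ(3) = 3 → σ⁻¹(3) = 3
σ(4) = 1 → σ⁻¹(1) = 4
σ(5) = 2 → σ⁻¹(2) = 5
σ(6) = 4 → σ⁻¹(4) = 6

σ⁻¹ = [4 5 3 6 1 2]


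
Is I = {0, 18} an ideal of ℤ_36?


Check ideal conditions for I = {0, 18} in ℤ_36:
(1) I is an additive subgroup? Yes
(2) For r ∈ ℤ_36 and a ∈ I: r·a ∈ I? Yes

Yes, I is an ideal of ℤ_36
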